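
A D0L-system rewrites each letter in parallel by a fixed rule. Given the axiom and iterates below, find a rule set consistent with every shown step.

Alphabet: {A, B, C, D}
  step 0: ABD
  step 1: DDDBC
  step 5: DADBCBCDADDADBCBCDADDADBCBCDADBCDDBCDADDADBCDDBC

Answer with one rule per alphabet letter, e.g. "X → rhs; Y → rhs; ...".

A->DD, B->D, C->AD, D->BC

  step 0 ⇒ step 1: ABD ⇒ DD·D·BC
    A ↦ DD
    B ↦ D
    D ↦ BC
    C ↦ AD  (constrained at step 1)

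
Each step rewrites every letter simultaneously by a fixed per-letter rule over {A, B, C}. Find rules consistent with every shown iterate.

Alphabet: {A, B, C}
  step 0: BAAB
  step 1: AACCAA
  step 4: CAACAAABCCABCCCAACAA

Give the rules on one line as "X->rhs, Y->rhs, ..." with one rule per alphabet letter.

  step 0 ⇒ step 1: BAAB ⇒ AA·C·C·AA
    A ↦ C
    B ↦ AA
    C ↦ AB  (constrained at step 1)

A->C, B->AA, C->AB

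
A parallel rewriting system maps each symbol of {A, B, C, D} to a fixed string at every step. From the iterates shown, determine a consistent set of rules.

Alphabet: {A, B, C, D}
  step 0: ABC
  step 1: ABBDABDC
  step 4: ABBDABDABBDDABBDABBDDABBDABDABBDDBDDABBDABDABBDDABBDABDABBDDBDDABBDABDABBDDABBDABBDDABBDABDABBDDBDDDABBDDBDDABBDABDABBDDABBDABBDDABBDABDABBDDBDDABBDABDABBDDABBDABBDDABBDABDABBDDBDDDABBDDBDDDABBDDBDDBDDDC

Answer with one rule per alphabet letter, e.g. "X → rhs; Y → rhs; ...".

A->ABB, B->DAB, C->DC, D->BDD

  step 0 ⇒ step 1: ABC ⇒ ABB·DAB·DC
    A ↦ ABB
    B ↦ DAB
    C ↦ DC
    D ↦ BDD  (constrained at step 1)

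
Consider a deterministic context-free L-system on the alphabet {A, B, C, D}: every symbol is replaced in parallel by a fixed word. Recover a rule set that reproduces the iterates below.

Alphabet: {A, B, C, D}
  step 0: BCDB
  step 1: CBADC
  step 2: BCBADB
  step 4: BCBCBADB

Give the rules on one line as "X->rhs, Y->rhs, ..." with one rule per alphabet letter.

A->B, B->C, C->B, D->AD

  step 1 ⇒ step 2: CBADC ⇒ B·C·B·AD·B
    A ↦ B
    B ↦ C
    C ↦ B
    D ↦ AD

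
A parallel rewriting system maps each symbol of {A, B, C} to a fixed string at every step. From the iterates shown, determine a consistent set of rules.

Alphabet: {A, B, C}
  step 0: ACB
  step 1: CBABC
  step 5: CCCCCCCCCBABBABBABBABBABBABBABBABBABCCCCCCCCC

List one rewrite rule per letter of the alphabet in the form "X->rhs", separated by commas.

  step 0 ⇒ step 1: ACB ⇒ C·BAB·C
    A ↦ C
    B ↦ C
    C ↦ BAB

A->C, B->C, C->BAB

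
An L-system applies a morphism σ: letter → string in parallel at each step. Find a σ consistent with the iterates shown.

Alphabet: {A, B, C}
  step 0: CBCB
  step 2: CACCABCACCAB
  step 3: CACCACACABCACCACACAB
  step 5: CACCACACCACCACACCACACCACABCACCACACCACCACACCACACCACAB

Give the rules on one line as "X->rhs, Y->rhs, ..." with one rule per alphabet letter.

A->C, B->AB, C->CA

  step 2 ⇒ step 3: CACCABCACCAB ⇒ CA·C·CA·CA·C·AB·CA·C·CA·CA·C·AB
    A ↦ C
    B ↦ AB
    C ↦ CA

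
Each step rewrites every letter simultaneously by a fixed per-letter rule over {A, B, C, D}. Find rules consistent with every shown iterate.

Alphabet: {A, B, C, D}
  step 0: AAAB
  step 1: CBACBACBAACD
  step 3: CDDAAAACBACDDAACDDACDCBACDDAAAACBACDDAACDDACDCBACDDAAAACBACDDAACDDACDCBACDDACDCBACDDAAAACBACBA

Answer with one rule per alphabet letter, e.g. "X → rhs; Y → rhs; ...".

A->CBA, B->ACD, C->CDD, D->AA

  step 0 ⇒ step 1: AAAB ⇒ CBA·CBA·CBA·ACD
    A ↦ CBA
    B ↦ ACD
    C ↦ CDD  (constrained at step 1)
    D ↦ AA  (constrained at step 1)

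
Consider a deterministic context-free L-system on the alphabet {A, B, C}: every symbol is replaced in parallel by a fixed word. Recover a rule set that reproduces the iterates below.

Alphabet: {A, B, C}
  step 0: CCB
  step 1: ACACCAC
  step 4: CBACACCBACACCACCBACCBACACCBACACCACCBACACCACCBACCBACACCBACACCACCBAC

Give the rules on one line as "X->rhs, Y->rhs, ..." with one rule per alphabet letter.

  step 0 ⇒ step 1: CCB ⇒ AC·AC·CAC
    B ↦ CAC
    C ↦ AC
    A ↦ CB  (constrained at step 1)

A->CB, B->CAC, C->AC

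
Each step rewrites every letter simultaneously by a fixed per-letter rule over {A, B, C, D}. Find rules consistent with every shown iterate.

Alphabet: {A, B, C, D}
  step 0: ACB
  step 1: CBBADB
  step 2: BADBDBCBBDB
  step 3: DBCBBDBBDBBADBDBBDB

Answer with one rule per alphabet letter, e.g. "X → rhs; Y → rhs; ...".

A->CB, B->DB, C->BA, D->B

  step 2 ⇒ step 3: BADBDBCBBDB ⇒ DB·CB·B·DB·B·DB·BA·DB·DB·B·DB
    A ↦ CB
    B ↦ DB
    C ↦ BA
    D ↦ B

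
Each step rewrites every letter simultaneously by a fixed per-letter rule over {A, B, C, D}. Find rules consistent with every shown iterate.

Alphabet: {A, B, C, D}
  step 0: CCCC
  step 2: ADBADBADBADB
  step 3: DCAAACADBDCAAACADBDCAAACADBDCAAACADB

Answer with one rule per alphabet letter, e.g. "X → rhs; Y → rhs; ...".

  step 2 ⇒ step 3: ADBADBADBADB ⇒ DCA·AAC·ADB·DCA·AAC·ADB·DCA·AAC·ADB·DCA·AAC·ADB
    A ↦ DCA
    B ↦ ADB
    D ↦ AAC
    C ↦ B  (constrained at step 0)

A->DCA, B->ADB, C->B, D->AAC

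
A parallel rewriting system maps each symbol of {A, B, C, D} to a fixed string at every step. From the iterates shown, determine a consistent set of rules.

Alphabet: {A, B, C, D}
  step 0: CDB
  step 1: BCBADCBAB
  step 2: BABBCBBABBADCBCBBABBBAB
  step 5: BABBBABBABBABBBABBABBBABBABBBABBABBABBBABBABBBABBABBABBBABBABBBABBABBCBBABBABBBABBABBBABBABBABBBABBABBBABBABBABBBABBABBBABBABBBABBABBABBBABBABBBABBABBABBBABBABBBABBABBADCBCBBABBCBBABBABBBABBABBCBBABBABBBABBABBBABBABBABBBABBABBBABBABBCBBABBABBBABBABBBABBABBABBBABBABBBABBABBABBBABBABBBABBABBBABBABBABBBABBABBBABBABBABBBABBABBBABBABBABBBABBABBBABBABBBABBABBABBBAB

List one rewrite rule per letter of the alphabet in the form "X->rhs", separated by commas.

  step 1 ⇒ step 2: BCBADCBAB ⇒ BAB·BCB·BAB·B·ADC·BCB·BAB·B·BAB
    A ↦ B
    B ↦ BAB
    C ↦ BCB
    D ↦ ADC

A->B, B->BAB, C->BCB, D->ADC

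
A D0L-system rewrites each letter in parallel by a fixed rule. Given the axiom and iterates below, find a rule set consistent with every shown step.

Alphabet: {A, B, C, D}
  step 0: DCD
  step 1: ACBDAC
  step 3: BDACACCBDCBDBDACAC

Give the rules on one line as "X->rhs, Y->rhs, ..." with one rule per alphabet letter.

  step 0 ⇒ step 1: DCD ⇒ AC·BD·AC
    C ↦ BD
    D ↦ AC
    A ↦ C  (constrained at step 1)
    B ↦ AC  (constrained at step 1)

A->C, B->AC, C->BD, D->AC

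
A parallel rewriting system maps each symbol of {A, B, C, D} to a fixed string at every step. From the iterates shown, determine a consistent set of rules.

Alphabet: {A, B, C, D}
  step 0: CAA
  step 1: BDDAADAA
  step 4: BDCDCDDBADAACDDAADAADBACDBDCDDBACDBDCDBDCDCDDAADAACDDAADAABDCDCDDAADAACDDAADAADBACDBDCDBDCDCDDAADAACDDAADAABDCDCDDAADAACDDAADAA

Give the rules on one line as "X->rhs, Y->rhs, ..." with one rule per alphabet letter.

  step 0 ⇒ step 1: CAA ⇒ BD·DAA·DAA
    A ↦ DAA
    C ↦ BD
    B ↦ DBA  (constrained at step 1)
    D ↦ CD  (constrained at step 1)

A->DAA, B->DBA, C->BD, D->CD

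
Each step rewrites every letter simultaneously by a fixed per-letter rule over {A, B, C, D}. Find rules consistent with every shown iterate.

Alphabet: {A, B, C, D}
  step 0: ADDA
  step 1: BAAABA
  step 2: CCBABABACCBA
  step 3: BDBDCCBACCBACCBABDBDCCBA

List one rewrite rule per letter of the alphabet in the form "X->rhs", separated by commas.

  step 2 ⇒ step 3: CCBABABACCBA ⇒ BD·BD·CC·BA·CC·BA·CC·BA·BD·BD·CC·BA
    A ↦ BA
    B ↦ CC
    C ↦ BD
  step 0 ⇒ step 1: ADDA ⇒ BA·A·A·BA
    D ↦ A

A->BA, B->CC, C->BD, D->A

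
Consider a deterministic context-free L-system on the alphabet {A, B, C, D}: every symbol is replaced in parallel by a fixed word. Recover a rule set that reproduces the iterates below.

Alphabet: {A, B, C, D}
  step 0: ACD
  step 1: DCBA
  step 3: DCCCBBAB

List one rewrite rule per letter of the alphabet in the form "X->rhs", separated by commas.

  step 0 ⇒ step 1: ACD ⇒ DC·B·A
    A ↦ DC
    C ↦ B
    D ↦ A
    B ↦ CC  (constrained at step 1)

A->DC, B->CC, C->B, D->A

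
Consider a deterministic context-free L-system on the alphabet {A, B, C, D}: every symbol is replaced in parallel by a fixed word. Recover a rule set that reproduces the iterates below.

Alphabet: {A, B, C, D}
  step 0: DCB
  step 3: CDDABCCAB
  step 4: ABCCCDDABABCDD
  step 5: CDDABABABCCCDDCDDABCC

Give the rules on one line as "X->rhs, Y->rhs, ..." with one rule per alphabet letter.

  step 4 ⇒ step 5: ABCCCDDABABCDD ⇒ CD·D·AB·AB·AB·C·C·CD·D·CD·D·AB·C·C
    A ↦ CD
    B ↦ D
    C ↦ AB
    D ↦ C

A->CD, B->D, C->AB, D->C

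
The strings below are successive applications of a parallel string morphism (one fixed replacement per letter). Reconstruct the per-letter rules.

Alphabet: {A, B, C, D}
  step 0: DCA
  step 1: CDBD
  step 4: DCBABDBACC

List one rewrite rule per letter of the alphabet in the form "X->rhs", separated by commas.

  step 0 ⇒ step 1: DCA ⇒ C·D·BD
    A ↦ BD
    C ↦ D
    D ↦ C
    B ↦ BA  (constrained at step 1)

A->BD, B->BA, C->D, D->C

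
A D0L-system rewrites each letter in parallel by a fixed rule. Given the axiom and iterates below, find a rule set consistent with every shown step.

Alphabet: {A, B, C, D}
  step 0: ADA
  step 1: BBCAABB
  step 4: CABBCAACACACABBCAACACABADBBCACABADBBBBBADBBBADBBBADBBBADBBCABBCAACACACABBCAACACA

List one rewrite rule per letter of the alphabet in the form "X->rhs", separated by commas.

  step 0 ⇒ step 1: ADA ⇒ BB·CAA·BB
    A ↦ BB
    D ↦ CAA
    B ↦ CA  (constrained at step 1)
    C ↦ BAD  (constrained at step 1)

A->BB, B->CA, C->BAD, D->CAA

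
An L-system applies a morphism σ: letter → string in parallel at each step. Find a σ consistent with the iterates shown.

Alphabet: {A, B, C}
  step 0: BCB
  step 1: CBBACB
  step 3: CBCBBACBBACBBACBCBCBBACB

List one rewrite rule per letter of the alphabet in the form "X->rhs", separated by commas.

A->CB, B->CB, C->BA

  step 0 ⇒ step 1: BCB ⇒ CB·BA·CB
    B ↦ CB
    C ↦ BA
    A ↦ CB  (constrained at step 1)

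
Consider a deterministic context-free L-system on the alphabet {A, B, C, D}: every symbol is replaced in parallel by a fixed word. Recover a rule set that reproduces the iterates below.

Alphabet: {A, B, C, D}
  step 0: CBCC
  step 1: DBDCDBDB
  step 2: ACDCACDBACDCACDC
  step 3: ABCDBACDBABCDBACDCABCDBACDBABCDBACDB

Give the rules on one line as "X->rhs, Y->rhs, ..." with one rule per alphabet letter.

  step 2 ⇒ step 3: ACDCACDBACDCACDC ⇒ ABC·DB·AC·DB·ABC·DB·AC·DC·ABC·DB·AC·DB·ABC·DB·AC·DB
    A ↦ ABC
    B ↦ DC
    C ↦ DB
    D ↦ AC

A->ABC, B->DC, C->DB, D->AC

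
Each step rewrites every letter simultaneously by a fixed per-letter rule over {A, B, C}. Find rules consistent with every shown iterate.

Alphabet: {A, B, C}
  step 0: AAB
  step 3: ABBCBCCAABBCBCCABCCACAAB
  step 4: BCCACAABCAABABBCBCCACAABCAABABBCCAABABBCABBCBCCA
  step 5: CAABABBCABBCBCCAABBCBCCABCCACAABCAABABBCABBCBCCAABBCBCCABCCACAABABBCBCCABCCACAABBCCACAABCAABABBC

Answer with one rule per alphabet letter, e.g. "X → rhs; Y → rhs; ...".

  step 4 ⇒ step 5: BCCACAABCAABABBCBCCACAABCAABABBCCAABABBCABBCBCCA ⇒ CA·AB·AB·BC·AB·BC·BC·CA·AB·BC·BC·CA·BC·CA·CA·AB·CA·AB·AB·BC·AB·BC·BC·CA·AB·BC·BC·CA·BC·CA·CA·AB·AB·BC·BC·CA·BC·CA·CA·AB·BC·CA·CA·AB·CA·AB·AB·BC
    A ↦ BC
    B ↦ CA
    C ↦ AB

A->BC, B->CA, C->AB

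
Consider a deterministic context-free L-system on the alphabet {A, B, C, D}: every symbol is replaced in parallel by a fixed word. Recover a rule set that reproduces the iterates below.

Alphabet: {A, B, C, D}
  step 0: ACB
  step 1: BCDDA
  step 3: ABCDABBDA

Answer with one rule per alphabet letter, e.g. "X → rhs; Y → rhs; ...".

  step 0 ⇒ step 1: ACB ⇒ B·CD·DA
    A ↦ B
    B ↦ DA
    C ↦ CD
    D ↦ A  (constrained at step 1)

A->B, B->DA, C->CD, D->A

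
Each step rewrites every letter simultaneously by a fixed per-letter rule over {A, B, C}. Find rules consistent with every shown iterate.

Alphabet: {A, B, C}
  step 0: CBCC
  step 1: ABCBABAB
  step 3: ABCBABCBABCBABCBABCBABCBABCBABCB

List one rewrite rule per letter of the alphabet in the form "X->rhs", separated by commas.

A->AB, B->CB, C->AB

  step 0 ⇒ step 1: CBCC ⇒ AB·CB·AB·AB
    B ↦ CB
    C ↦ AB
    A ↦ AB  (constrained at step 1)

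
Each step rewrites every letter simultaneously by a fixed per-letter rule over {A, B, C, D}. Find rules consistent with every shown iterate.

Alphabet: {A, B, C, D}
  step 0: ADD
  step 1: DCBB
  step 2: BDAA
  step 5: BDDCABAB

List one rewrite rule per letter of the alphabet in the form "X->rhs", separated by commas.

A->DC, B->A, C->D, D->B

  step 1 ⇒ step 2: DCBB ⇒ B·D·A·A
    B ↦ A
    C ↦ D
    D ↦ B
  step 0 ⇒ step 1: ADD ⇒ DC·B·B
    A ↦ DC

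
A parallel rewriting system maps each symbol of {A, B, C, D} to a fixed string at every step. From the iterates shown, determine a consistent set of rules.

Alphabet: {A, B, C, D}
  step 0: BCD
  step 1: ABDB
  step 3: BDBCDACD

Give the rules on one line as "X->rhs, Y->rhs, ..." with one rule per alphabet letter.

  step 0 ⇒ step 1: BCD ⇒ A·BD·B
    B ↦ A
    C ↦ BD
    D ↦ B
    A ↦ CD  (constrained at step 1)

A->CD, B->A, C->BD, D->B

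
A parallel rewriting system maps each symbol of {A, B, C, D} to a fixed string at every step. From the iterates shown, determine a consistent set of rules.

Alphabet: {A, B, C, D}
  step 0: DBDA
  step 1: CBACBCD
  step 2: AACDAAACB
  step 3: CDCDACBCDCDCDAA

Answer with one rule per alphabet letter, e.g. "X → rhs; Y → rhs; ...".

A->CD, B->A, C->A, D->CB

  step 2 ⇒ step 3: AACDAAACB ⇒ CD·CD·A·CB·CD·CD·CD·A·A
    A ↦ CD
    B ↦ A
    C ↦ A
    D ↦ CB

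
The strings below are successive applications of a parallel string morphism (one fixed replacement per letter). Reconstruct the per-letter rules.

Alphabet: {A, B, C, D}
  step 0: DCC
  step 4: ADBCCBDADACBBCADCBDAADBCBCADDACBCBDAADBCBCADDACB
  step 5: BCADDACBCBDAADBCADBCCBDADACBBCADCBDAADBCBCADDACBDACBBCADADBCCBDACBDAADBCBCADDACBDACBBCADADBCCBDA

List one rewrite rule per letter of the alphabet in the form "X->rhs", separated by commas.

  step 4 ⇒ step 5: ADBCCBDADACBBCADCBDAADBCBCADDACBCBDAADBCBCADDACB ⇒ BC·AD·DA·CB·CB·DA·AD·BC·AD·BC·CB·DA·DA·CB·BC·AD·CB·DA·AD·BC·BC·AD·DA·CB·DA·CB·BC·AD·AD·BC·CB·DA·CB·DA·AD·BC·BC·AD·DA·CB·DA·CB·BC·AD·AD·BC·CB·DA
    A ↦ BC
    B ↦ DA
    C ↦ CB
    D ↦ AD

A->BC, B->DA, C->CB, D->AD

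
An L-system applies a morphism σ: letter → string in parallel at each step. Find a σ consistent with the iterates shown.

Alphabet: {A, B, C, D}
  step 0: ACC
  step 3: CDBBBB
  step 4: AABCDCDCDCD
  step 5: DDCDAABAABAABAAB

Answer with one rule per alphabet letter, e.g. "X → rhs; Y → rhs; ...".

A->D, B->CD, C->AA, D->B

  step 4 ⇒ step 5: AABCDCDCDCD ⇒ D·D·CD·AA·B·AA·B·AA·B·AA·B
    A ↦ D
    B ↦ CD
    C ↦ AA
    D ↦ B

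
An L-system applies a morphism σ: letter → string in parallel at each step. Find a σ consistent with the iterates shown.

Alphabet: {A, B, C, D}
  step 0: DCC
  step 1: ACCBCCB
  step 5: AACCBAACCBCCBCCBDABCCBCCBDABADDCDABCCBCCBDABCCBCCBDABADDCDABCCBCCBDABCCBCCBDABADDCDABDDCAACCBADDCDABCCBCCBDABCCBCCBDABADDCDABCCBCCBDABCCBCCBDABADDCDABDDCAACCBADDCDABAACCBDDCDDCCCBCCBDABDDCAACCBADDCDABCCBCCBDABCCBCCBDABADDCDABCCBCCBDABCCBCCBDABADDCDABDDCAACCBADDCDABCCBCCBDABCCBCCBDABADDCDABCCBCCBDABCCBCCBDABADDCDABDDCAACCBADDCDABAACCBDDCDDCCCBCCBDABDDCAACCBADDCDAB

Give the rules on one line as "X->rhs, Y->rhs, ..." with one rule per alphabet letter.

  step 0 ⇒ step 1: DCC ⇒ A·CCB·CCB
    C ↦ CCB
    D ↦ A
    A ↦ DDC  (constrained at step 1)
    B ↦ DAB  (constrained at step 1)

A->DDC, B->DAB, C->CCB, D->A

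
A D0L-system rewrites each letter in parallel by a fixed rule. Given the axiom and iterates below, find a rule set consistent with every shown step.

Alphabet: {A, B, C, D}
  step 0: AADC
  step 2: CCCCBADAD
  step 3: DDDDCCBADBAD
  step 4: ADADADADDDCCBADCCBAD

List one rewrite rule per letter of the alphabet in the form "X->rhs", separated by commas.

  step 3 ⇒ step 4: DDDDCCBADBAD ⇒ AD·AD·AD·AD·D·D·CC·B·AD·CC·B·AD
    A ↦ B
    B ↦ CC
    C ↦ D
    D ↦ AD

A->B, B->CC, C->D, D->AD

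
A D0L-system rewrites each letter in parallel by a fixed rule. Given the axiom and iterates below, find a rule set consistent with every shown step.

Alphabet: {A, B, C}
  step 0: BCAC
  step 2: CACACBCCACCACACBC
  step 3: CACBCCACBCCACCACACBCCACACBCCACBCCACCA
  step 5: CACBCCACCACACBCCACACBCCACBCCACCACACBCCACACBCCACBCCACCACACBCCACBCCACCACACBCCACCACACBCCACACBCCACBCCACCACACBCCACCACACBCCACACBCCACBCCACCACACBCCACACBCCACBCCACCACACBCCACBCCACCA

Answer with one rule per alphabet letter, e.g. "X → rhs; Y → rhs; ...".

  step 2 ⇒ step 3: CACACBCCACCACACBC ⇒ CA·CBC·CA·CBC·CA·C·CA·CA·CBC·CA·CA·CBC·CA·CBC·CA·C·CA
    A ↦ CBC
    B ↦ C
    C ↦ CA

A->CBC, B->C, C->CA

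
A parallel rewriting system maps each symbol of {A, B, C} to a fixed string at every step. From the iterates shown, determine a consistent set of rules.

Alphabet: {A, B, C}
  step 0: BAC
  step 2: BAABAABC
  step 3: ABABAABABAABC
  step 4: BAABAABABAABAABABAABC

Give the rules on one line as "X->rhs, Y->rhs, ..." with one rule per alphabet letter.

A->BA, B->A, C->BC

  step 3 ⇒ step 4: ABABAABABAABC ⇒ BA·A·BA·A·BA·BA·A·BA·A·BA·BA·A·BC
    A ↦ BA
    B ↦ A
    C ↦ BC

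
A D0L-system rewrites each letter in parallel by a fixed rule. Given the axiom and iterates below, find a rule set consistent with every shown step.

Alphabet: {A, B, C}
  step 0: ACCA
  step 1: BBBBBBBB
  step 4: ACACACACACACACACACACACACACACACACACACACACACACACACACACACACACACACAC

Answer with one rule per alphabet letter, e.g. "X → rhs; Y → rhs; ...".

  step 0 ⇒ step 1: ACCA ⇒ BB·BB·BB·BB
    A ↦ BB
    C ↦ BB
    B ↦ AC  (constrained at step 1)

A->BB, B->AC, C->BB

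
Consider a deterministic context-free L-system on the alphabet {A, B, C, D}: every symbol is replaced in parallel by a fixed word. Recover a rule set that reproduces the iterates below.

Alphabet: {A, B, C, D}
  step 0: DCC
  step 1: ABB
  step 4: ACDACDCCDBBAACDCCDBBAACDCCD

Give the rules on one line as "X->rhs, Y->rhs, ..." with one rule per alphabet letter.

  step 0 ⇒ step 1: DCC ⇒ A·B·B
    C ↦ B
    D ↦ A
    A ↦ CCD  (constrained at step 1)
    B ↦ ACD  (constrained at step 1)

A->CCD, B->ACD, C->B, D->A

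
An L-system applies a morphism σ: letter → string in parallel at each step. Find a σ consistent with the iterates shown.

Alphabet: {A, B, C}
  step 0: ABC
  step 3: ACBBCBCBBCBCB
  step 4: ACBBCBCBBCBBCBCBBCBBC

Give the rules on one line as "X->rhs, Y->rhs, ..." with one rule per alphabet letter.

A->AC, B->BC, C->B

  step 3 ⇒ step 4: ACBBCBCBBCBCB ⇒ AC·B·BC·BC·B·BC·B·BC·BC·B·BC·B·BC
    A ↦ AC
    B ↦ BC
    C ↦ B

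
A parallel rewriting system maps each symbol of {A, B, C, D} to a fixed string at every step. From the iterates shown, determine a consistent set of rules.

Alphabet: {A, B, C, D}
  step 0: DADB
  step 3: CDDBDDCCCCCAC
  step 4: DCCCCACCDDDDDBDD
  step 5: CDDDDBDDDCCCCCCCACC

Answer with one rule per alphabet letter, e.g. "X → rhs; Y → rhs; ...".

A->BD, B->CCA, C->D, D->C

  step 4 ⇒ step 5: DCCCCACCDDDDDBDD ⇒ C·D·D·D·D·BD·D·D·C·C·C·C·C·CCA·C·C
    A ↦ BD
    B ↦ CCA
    C ↦ D
    D ↦ C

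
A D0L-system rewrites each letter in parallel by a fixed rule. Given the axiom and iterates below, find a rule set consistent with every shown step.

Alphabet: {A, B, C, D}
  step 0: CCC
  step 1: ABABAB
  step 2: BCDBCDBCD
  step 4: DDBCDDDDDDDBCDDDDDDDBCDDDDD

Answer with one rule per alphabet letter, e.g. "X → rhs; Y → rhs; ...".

  step 1 ⇒ step 2: ABABAB ⇒ BC·D·BC·D·BC·D
    A ↦ BC
    B ↦ D
  step 0 ⇒ step 1: CCC ⇒ AB·AB·AB
    C ↦ AB
    D ↦ DD  (constrained at step 2)

A->BC, B->D, C->AB, D->DD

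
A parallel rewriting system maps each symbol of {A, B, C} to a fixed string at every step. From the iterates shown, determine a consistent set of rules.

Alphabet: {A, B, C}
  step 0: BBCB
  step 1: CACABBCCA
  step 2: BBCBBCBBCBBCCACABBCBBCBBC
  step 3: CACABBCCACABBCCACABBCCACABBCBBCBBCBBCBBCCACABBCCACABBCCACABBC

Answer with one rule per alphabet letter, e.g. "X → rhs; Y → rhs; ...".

A->BBC, B->CA, C->BBC

  step 2 ⇒ step 3: BBCBBCBBCBBCCACABBCBBCBBC ⇒ CA·CA·BBC·CA·CA·BBC·CA·CA·BBC·CA·CA·BBC·BBC·BBC·BBC·BBC·CA·CA·BBC·CA·CA·BBC·CA·CA·BBC
    A ↦ BBC
    B ↦ CA
    C ↦ BBC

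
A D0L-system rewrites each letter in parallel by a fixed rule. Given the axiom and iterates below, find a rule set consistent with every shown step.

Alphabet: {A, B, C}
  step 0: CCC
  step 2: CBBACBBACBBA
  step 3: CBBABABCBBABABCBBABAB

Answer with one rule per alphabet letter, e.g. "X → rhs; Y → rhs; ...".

  step 2 ⇒ step 3: CBBACBBACBBA ⇒ CB·BA·BA·B·CB·BA·BA·B·CB·BA·BA·B
    A ↦ B
    B ↦ BA
    C ↦ CB

A->B, B->BA, C->CB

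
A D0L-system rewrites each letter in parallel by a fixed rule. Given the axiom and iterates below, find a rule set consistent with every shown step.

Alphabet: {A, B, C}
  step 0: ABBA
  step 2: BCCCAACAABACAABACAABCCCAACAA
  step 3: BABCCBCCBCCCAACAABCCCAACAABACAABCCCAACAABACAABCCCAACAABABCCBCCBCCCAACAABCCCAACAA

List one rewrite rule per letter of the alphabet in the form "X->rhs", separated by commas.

  step 2 ⇒ step 3: BCCCAACAABACAABACAABCCCAACAA ⇒ BA·BCC·BCC·BCC·CAA·CAA·BCC·CAA·CAA·BA·CAA·BCC·CAA·CAA·BA·CAA·BCC·CAA·CAA·BA·BCC·BCC·BCC·CAA·CAA·BCC·CAA·CAA
    A ↦ CAA
    B ↦ BA
    C ↦ BCC

A->CAA, B->BA, C->BCC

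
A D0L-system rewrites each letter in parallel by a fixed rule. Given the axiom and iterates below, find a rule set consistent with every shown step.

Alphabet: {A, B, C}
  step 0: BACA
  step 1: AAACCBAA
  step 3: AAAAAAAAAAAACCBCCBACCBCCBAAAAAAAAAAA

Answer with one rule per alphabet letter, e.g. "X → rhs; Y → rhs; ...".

A->AA, B->A, C->CCB

  step 0 ⇒ step 1: BACA ⇒ A·AA·CCB·AA
    A ↦ AA
    B ↦ A
    C ↦ CCB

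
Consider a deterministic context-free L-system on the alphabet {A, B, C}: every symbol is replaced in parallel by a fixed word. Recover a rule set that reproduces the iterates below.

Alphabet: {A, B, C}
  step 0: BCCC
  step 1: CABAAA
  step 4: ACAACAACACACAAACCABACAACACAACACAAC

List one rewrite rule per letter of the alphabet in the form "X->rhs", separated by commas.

A->AC, B->CAB, C->A

  step 0 ⇒ step 1: BCCC ⇒ CAB·A·A·A
    B ↦ CAB
    C ↦ A
    A ↦ AC  (constrained at step 1)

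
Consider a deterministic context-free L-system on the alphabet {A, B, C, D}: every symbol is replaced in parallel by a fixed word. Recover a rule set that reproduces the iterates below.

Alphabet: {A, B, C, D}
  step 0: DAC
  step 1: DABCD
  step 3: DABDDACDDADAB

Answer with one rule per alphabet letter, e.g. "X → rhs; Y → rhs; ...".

A->B, B->D, C->CD, D->DA

  step 0 ⇒ step 1: DAC ⇒ DA·B·CD
    A ↦ B
    C ↦ CD
    D ↦ DA
    B ↦ D  (constrained at step 1)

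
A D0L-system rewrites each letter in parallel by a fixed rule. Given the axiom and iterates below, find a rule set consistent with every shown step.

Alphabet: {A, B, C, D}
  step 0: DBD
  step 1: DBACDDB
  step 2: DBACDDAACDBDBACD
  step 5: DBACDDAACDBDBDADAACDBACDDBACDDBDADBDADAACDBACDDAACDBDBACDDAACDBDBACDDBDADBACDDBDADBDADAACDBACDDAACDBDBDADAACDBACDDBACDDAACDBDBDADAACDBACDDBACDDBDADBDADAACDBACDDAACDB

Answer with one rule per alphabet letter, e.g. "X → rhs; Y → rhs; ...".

A->DA, B->ACD, C->AC, D->DB

  step 1 ⇒ step 2: DBACDDB ⇒ DB·ACD·DA·AC·DB·DB·ACD
    A ↦ DA
    B ↦ ACD
    C ↦ AC
    D ↦ DB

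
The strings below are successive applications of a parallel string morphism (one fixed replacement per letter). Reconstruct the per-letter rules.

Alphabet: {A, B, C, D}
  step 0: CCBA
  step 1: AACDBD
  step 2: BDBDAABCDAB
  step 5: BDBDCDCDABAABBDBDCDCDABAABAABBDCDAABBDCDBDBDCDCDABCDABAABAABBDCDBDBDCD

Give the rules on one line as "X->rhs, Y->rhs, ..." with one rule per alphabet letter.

  step 1 ⇒ step 2: AACDBD ⇒ BD·BD·A·AB·CD·AB
    A ↦ BD
    B ↦ CD
    C ↦ A
    D ↦ AB

A->BD, B->CD, C->A, D->AB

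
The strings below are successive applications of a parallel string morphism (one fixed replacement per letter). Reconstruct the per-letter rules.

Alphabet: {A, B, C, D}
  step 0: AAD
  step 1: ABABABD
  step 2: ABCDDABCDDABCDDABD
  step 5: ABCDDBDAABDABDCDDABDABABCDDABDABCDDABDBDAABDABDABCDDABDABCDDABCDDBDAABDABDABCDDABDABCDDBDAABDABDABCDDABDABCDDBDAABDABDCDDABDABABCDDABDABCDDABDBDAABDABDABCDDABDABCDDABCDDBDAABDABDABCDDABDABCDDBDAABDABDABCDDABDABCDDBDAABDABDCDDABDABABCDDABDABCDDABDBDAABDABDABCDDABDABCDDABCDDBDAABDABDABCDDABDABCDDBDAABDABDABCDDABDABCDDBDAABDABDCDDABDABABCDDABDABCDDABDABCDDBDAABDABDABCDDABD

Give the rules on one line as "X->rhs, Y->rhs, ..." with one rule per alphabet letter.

  step 1 ⇒ step 2: ABABABD ⇒ AB·CDD·AB·CDD·AB·CDD·ABD
    A ↦ AB
    B ↦ CDD
    D ↦ ABD
    C ↦ BDA  (constrained at step 2)

A->AB, B->CDD, C->BDA, D->ABD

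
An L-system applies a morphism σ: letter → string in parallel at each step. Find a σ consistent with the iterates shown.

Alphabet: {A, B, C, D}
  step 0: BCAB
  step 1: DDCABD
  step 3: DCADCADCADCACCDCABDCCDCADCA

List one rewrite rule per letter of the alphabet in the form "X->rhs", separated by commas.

A->B, B->D, C->DCA, D->CC

  step 0 ⇒ step 1: BCAB ⇒ D·DCA·B·D
    A ↦ B
    B ↦ D
    C ↦ DCA
    D ↦ CC  (constrained at step 1)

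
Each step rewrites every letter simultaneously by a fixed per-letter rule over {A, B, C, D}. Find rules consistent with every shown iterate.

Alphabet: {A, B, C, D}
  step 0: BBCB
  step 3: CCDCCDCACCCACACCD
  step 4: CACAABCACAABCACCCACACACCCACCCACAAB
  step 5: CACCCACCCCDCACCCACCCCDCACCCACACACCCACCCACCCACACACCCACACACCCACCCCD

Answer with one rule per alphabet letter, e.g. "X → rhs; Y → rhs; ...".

A->CC, B->D, C->CA, D->AB

  step 4 ⇒ step 5: CACAABCACAABCACCCACACACCCACCCACAAB ⇒ CA·CC·CA·CC·CC·D·CA·CC·CA·CC·CC·D·CA·CC·CA·CA·CA·CC·CA·CC·CA·CC·CA·CA·CA·CC·CA·CA·CA·CC·CA·CC·CC·D
    A ↦ CC
    B ↦ D
    C ↦ CA
  step 3 ⇒ step 4: CCDCCDCACCCACACCD ⇒ CA·CA·AB·CA·CA·AB·CA·CC·CA·CA·CA·CC·CA·CC·CA·CA·AB
    D ↦ AB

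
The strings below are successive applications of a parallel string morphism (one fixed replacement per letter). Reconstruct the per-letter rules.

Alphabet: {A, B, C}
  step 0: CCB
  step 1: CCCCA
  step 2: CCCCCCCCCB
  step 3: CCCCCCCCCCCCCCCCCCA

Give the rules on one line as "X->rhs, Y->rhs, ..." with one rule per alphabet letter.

A->CB, B->A, C->CC

  step 2 ⇒ step 3: CCCCCCCCCB ⇒ CC·CC·CC·CC·CC·CC·CC·CC·CC·A
    B ↦ A
    C ↦ CC
  step 1 ⇒ step 2: CCCCA ⇒ CC·CC·CC·CC·CB
    A ↦ CB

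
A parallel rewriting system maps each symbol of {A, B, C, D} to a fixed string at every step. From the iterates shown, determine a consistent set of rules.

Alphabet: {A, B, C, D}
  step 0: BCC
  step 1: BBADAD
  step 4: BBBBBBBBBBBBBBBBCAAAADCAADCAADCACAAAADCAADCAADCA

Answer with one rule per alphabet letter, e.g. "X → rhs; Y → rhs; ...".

  step 0 ⇒ step 1: BCC ⇒ BB·AD·AD
    B ↦ BB
    C ↦ AD
    A ↦ CA  (constrained at step 1)
    D ↦ AA  (constrained at step 1)

A->CA, B->BB, C->AD, D->AA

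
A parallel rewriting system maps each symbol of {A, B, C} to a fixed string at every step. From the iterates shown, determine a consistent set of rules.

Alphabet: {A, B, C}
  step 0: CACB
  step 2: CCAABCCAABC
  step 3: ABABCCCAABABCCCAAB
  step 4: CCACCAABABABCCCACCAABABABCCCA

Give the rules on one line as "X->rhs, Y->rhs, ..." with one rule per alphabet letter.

  step 3 ⇒ step 4: ABABCCCAABABCCCAAB ⇒ C·CA·C·CA·AB·AB·AB·C·C·CA·C·CA·AB·AB·AB·C·C·CA
    A ↦ C
    B ↦ CA
    C ↦ AB

A->C, B->CA, C->AB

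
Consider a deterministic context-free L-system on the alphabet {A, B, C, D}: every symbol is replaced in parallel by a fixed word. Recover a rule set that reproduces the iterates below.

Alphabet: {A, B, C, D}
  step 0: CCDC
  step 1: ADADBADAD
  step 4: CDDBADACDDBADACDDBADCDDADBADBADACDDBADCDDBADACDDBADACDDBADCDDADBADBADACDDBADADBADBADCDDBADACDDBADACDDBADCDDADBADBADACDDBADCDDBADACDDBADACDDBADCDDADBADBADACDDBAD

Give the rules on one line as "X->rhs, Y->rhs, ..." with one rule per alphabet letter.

A->CDD, B->A, C->AD, D->BAD

  step 0 ⇒ step 1: CCDC ⇒ AD·AD·BAD·AD
    C ↦ AD
    D ↦ BAD
    A ↦ CDD  (constrained at step 1)
    B ↦ A  (constrained at step 1)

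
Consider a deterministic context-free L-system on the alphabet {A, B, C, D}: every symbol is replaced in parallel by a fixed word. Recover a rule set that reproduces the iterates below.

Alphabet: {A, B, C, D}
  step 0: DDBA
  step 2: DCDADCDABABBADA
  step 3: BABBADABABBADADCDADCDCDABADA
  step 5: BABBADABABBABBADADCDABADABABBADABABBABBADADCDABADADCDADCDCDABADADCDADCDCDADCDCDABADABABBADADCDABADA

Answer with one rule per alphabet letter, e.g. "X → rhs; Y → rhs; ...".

A->DA, B->DC, C->B, D->BA

  step 2 ⇒ step 3: DCDADCDABABBADA ⇒ BA·B·BA·DA·BA·B·BA·DA·DC·DA·DC·DC·DA·BA·DA
    A ↦ DA
    B ↦ DC
    C ↦ B
    D ↦ BA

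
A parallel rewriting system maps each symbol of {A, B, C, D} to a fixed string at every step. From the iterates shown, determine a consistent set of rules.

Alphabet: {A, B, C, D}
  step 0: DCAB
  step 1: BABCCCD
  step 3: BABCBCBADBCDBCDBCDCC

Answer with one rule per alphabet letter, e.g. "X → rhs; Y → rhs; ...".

A->CC, B->D, C->BC, D->BA

  step 0 ⇒ step 1: DCAB ⇒ BA·BC·CC·D
    A ↦ CC
    B ↦ D
    C ↦ BC
    D ↦ BA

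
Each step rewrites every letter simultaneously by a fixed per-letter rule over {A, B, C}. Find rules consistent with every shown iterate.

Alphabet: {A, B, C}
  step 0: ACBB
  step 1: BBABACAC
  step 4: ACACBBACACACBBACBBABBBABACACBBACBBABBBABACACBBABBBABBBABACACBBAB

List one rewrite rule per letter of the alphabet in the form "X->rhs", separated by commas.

  step 0 ⇒ step 1: ACBB ⇒ BB·AB·AC·AC
    A ↦ BB
    B ↦ AC
    C ↦ AB

A->BB, B->AC, C->AB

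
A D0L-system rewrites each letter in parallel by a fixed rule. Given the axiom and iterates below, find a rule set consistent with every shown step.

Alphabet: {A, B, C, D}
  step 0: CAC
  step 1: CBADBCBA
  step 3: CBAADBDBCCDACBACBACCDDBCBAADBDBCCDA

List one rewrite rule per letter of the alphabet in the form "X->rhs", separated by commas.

  step 0 ⇒ step 1: CAC ⇒ CBA·DB·CBA
    A ↦ DB
    C ↦ CBA
    B ↦ A  (constrained at step 1)
    D ↦ CCD  (constrained at step 1)

A->DB, B->A, C->CBA, D->CCD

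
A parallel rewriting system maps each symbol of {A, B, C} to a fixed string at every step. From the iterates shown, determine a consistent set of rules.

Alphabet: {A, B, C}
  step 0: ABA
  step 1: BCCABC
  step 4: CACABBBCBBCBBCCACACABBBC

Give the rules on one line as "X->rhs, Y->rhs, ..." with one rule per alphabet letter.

  step 0 ⇒ step 1: ABA ⇒ BC·CA·BC
    A ↦ BC
    B ↦ CA
    C ↦ B  (constrained at step 1)

A->BC, B->CA, C->B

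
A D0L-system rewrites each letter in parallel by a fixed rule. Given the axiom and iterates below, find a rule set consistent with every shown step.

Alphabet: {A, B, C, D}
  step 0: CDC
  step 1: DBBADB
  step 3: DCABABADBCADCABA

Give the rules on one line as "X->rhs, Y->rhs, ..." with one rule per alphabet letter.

A->CA, B->D, C->DB, D->BA

  step 0 ⇒ step 1: CDC ⇒ DB·BA·DB
    C ↦ DB
    D ↦ BA
    A ↦ CA  (constrained at step 1)
    B ↦ D  (constrained at step 1)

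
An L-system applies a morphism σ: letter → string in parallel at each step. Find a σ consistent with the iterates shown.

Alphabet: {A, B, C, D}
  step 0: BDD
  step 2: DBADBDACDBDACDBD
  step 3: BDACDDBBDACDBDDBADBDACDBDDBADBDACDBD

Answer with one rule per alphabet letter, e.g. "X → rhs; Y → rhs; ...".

A->DB, B->ACD, C->AD, D->BD

  step 2 ⇒ step 3: DBADBDACDBDACDBD ⇒ BD·ACD·DB·BD·ACD·BD·DB·AD·BD·ACD·BD·DB·AD·BD·ACD·BD
    A ↦ DB
    B ↦ ACD
    C ↦ AD
    D ↦ BD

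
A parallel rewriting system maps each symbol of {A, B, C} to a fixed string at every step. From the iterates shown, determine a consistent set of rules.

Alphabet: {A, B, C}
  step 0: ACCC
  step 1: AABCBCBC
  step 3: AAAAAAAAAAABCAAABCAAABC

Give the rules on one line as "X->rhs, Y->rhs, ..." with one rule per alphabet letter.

A->AA, B->A, C->BC

  step 0 ⇒ step 1: ACCC ⇒ AA·BC·BC·BC
    A ↦ AA
    C ↦ BC
    B ↦ A  (constrained at step 1)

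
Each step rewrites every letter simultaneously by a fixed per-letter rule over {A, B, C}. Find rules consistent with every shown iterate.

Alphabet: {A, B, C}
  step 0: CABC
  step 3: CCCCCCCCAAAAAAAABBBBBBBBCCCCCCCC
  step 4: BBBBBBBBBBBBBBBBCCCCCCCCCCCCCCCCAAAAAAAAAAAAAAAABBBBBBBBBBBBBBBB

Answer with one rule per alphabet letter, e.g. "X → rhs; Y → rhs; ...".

A->CC, B->AA, C->BB

  step 3 ⇒ step 4: CCCCCCCCAAAAAAAABBBBBBBBCCCCCCCC ⇒ BB·BB·BB·BB·BB·BB·BB·BB·CC·CC·CC·CC·CC·CC·CC·CC·AA·AA·AA·AA·AA·AA·AA·AA·BB·BB·BB·BB·BB·BB·BB·BB
    A ↦ CC
    B ↦ AA
    C ↦ BB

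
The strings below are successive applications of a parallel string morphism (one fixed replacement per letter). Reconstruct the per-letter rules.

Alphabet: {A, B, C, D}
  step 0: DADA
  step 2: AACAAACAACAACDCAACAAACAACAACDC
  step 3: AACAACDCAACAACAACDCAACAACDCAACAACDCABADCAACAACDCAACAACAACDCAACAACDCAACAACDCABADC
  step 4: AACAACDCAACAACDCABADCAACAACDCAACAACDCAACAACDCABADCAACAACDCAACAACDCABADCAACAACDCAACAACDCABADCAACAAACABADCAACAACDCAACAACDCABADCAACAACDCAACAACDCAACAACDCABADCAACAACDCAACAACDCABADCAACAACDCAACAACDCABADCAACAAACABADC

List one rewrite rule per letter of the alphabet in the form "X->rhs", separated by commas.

A->AAC, B->A, C->DC, D->ABA

  step 3 ⇒ step 4: AACAACDCAACAACAACDCAACAACDCAACAACDCABADCAACAACDCAACAACAACDCAACAACDCAACAACDCABADC ⇒ AAC·AAC·DC·AAC·AAC·DC·ABA·DC·AAC·AAC·DC·AAC·AAC·DC·AAC·AAC·DC·ABA·DC·AAC·AAC·DC·AAC·AAC·DC·ABA·DC·AAC·AAC·DC·AAC·AAC·DC·ABA·DC·AAC·A·AAC·ABA·DC·AAC·AAC·DC·AAC·AAC·DC·ABA·DC·AAC·AAC·DC·AAC·AAC·DC·AAC·AAC·DC·ABA·DC·AAC·AAC·DC·AAC·AAC·DC·ABA·DC·AAC·AAC·DC·AAC·AAC·DC·ABA·DC·AAC·A·AAC·ABA·DC
    A ↦ AAC
    B ↦ A
    C ↦ DC
    D ↦ ABA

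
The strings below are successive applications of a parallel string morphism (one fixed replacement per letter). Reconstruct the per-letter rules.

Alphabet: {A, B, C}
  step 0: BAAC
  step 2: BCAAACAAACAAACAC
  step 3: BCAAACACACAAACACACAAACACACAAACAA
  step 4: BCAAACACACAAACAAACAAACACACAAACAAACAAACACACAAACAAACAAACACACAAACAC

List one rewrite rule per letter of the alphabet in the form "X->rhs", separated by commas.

A->AC, B->BC, C->AA

  step 3 ⇒ step 4: BCAAACACACAAACACACAAACACACAAACAA ⇒ BC·AA·AC·AC·AC·AA·AC·AA·AC·AA·AC·AC·AC·AA·AC·AA·AC·AA·AC·AC·AC·AA·AC·AA·AC·AA·AC·AC·AC·AA·AC·AC
    A ↦ AC
    B ↦ BC
    C ↦ AA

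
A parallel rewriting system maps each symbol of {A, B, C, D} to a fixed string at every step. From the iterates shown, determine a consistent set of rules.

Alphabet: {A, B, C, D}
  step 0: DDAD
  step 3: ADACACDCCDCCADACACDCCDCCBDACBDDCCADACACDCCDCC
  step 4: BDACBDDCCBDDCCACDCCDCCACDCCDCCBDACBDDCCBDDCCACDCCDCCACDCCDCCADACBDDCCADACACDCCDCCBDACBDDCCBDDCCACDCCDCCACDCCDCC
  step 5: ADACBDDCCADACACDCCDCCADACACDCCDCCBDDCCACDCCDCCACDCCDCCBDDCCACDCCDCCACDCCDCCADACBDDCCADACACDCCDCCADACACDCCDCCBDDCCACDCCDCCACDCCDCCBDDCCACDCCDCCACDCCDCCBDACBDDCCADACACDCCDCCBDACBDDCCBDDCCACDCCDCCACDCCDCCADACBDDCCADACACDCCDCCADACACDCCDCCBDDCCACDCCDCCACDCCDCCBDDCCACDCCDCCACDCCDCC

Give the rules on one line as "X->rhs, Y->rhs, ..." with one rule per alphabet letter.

A->BD, B->AD, C->DCC, D->AC

  step 4 ⇒ step 5: BDACBDDCCBDDCCACDCCDCCACDCCDCCBDACBDDCCBDDCCACDCCDCCACDCCDCCADACBDDCCADACACDCCDCCBDACBDDCCBDDCCACDCCDCCACDCCDCC ⇒ AD·AC·BD·DCC·AD·AC·AC·DCC·DCC·AD·AC·AC·DCC·DCC·BD·DCC·AC·DCC·DCC·AC·DCC·DCC·BD·DCC·AC·DCC·DCC·AC·DCC·DCC·AD·AC·BD·DCC·AD·AC·AC·DCC·DCC·AD·AC·AC·DCC·DCC·BD·DCC·AC·DCC·DCC·AC·DCC·DCC·BD·DCC·AC·DCC·DCC·AC·DCC·DCC·BD·AC·BD·DCC·AD·AC·AC·DCC·DCC·BD·AC·BD·DCC·BD·DCC·AC·DCC·DCC·AC·DCC·DCC·AD·AC·BD·DCC·AD·AC·AC·DCC·DCC·AD·AC·AC·DCC·DCC·BD·DCC·AC·DCC·DCC·AC·DCC·DCC·BD·DCC·AC·DCC·DCC·AC·DCC·DCC
    A ↦ BD
    B ↦ AD
    C ↦ DCC
    D ↦ AC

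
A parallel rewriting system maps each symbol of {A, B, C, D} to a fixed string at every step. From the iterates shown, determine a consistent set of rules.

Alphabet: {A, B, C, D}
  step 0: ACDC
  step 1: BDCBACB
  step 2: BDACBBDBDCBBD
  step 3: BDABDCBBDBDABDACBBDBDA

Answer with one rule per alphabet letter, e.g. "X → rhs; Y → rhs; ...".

A->BD, B->BD, C->CB, D->A

  step 2 ⇒ step 3: BDACBBDBDCBBD ⇒ BD·A·BD·CB·BD·BD·A·BD·A·CB·BD·BD·A
    A ↦ BD
    B ↦ BD
    C ↦ CB
    D ↦ A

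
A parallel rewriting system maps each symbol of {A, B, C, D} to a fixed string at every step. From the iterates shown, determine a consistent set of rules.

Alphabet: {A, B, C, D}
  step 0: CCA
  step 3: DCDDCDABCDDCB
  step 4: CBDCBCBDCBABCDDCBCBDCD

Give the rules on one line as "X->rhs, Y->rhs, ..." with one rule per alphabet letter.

A->AB, B->CD, C->D, D->CB

  step 3 ⇒ step 4: DCDDCDABCDDCB ⇒ CB·D·CB·CB·D·CB·AB·CD·D·CB·CB·D·CD
    A ↦ AB
    B ↦ CD
    C ↦ D
    D ↦ CB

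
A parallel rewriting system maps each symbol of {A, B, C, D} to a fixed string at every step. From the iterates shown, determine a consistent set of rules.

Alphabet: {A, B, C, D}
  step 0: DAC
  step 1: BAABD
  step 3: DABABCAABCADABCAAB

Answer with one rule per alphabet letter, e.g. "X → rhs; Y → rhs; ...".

  step 0 ⇒ step 1: DAC ⇒ BA·AB·D
    A ↦ AB
    C ↦ D
    D ↦ BA
    B ↦ CA  (constrained at step 1)

A->AB, B->CA, C->D, D->BA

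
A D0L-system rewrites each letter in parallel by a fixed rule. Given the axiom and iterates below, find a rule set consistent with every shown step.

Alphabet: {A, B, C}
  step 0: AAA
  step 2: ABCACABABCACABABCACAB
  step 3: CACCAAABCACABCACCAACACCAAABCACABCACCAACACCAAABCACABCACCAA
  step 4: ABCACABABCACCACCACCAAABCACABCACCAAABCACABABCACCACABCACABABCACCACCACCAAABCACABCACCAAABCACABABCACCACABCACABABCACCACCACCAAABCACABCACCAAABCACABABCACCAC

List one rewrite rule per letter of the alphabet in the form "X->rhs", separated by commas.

A->CAC, B->CAA, C->AB

  step 3 ⇒ step 4: CACCAAABCACABCACCAACACCAAABCACABCACCAACACCAAABCACABCACCAA ⇒ AB·CAC·AB·AB·CAC·CAC·CAC·CAA·AB·CAC·AB·CAC·CAA·AB·CAC·AB·AB·CAC·CAC·AB·CAC·AB·AB·CAC·CAC·CAC·CAA·AB·CAC·AB·CAC·CAA·AB·CAC·AB·AB·CAC·CAC·AB·CAC·AB·AB·CAC·CAC·CAC·CAA·AB·CAC·AB·CAC·CAA·AB·CAC·AB·AB·CAC·CAC
    A ↦ CAC
    B ↦ CAA
    C ↦ AB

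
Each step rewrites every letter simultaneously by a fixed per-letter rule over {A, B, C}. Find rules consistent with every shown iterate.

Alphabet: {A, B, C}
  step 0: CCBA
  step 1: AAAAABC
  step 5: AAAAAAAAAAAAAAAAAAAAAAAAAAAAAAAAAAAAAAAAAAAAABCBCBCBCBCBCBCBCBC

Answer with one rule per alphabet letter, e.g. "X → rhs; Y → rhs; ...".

A->BC, B->A, C->AA

  step 0 ⇒ step 1: CCBA ⇒ AA·AA·A·BC
    A ↦ BC
    B ↦ A
    C ↦ AA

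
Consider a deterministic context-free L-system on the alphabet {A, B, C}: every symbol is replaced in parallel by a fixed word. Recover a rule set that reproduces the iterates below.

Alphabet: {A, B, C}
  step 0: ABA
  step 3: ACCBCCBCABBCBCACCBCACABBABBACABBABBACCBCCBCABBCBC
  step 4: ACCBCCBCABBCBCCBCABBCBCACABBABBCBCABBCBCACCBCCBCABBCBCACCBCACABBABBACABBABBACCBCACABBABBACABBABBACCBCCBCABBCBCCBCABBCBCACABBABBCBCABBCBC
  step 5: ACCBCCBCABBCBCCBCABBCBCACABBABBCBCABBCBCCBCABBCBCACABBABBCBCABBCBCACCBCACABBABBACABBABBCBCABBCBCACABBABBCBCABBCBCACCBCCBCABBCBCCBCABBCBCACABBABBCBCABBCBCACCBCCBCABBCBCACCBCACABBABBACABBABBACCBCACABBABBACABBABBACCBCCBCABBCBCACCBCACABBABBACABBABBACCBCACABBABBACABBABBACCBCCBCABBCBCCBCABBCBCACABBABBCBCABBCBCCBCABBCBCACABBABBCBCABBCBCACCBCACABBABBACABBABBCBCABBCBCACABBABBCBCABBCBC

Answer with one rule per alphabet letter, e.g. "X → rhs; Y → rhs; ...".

A->AC, B->ABB, C->CBC

  step 4 ⇒ step 5: ACCBCCBCABBCBCCBCABBCBCACABBABBCBCABBCBCACCBCCBCABBCBCACCBCACABBABBACABBABBACCBCACABBABBACABBABBACCBCCBCABBCBCCBCABBCBCACABBABBCBCABBCBC ⇒ AC·CBC·CBC·ABB·CBC·CBC·ABB·CBC·AC·ABB·ABB·CBC·ABB·CBC·CBC·ABB·CBC·AC·ABB·ABB·CBC·ABB·CBC·AC·CBC·AC·ABB·ABB·AC·ABB·ABB·CBC·ABB·CBC·AC·ABB·ABB·CBC·ABB·CBC·AC·CBC·CBC·ABB·CBC·CBC·ABB·CBC·AC·ABB·ABB·CBC·ABB·CBC·AC·CBC·CBC·ABB·CBC·AC·CBC·AC·ABB·ABB·AC·ABB·ABB·AC·CBC·AC·ABB·ABB·AC·ABB·ABB·AC·CBC·CBC·ABB·CBC·AC·CBC·AC·ABB·ABB·AC·ABB·ABB·AC·CBC·AC·ABB·ABB·AC·ABB·ABB·AC·CBC·CBC·ABB·CBC·CBC·ABB·CBC·AC·ABB·ABB·CBC·ABB·CBC·CBC·ABB·CBC·AC·ABB·ABB·CBC·ABB·CBC·AC·CBC·AC·ABB·ABB·AC·ABB·ABB·CBC·ABB·CBC·AC·ABB·ABB·CBC·ABB·CBC
    A ↦ AC
    B ↦ ABB
    C ↦ CBC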